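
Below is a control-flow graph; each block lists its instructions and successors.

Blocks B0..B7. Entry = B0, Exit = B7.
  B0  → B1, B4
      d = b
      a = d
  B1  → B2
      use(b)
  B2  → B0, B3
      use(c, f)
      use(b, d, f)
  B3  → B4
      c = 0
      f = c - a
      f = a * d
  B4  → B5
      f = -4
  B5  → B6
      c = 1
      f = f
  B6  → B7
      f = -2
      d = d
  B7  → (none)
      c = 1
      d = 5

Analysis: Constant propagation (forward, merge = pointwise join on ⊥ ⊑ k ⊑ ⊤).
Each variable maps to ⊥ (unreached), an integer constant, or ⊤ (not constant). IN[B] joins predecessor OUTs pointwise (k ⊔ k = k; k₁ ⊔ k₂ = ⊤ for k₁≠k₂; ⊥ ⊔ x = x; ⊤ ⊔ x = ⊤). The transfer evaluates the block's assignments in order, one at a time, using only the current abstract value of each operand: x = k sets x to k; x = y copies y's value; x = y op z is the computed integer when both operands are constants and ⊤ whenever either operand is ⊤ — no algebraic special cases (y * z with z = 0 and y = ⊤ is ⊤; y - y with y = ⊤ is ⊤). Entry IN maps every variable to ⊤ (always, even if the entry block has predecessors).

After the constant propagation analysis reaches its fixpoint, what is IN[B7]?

Answer: {a: ⊤, b: ⊤, c: 1, d: ⊤, e: ⊤, f: -2}

Working:
Converged values:
  B0: | IN=(all ⊤) | OUT=(all ⊤)
  B1: | IN=(all ⊤) | OUT=(all ⊤)
  B2: | IN=(all ⊤) | OUT=(all ⊤)
  B3: | IN=(all ⊤) | OUT={c:0; rest ⊤}
  B4: | IN=(all ⊤) | OUT={f:-4; rest ⊤}
  B5: | IN={f:-4; rest ⊤} | OUT={c:1, f:-4; rest ⊤}
  B6: | IN={c:1, f:-4; rest ⊤} | OUT={c:1, f:-2; rest ⊤}
  B7: | IN={c:1, f:-2; rest ⊤} | OUT={c:1, d:5, f:-2; rest ⊤}

Merge at B7: IN[B7] = OUT[B6] = {a: ⊤, b: ⊤, c: 1, d: ⊤, e: ⊤, f: -2}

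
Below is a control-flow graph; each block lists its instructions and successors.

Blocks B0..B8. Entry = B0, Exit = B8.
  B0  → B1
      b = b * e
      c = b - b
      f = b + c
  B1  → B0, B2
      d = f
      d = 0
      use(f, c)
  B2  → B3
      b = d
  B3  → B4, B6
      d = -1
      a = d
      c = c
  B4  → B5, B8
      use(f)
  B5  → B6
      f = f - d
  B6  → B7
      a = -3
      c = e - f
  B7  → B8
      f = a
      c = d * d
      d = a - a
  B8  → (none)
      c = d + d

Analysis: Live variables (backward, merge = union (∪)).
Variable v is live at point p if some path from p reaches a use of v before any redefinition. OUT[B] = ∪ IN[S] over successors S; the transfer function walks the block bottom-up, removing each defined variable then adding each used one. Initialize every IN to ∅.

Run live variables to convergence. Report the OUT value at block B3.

Answer: {d, e, f}

Trace:
Per-block solution:
  B0:  IN={b, e}  OUT={b, c, e, f}
  B1:  IN={b, c, e, f}  OUT={b, c, d, e, f}
  B2:  IN={c, d, e, f}  OUT={c, e, f}
  B3:  IN={c, e, f}  OUT={d, e, f}
  B4:  IN={d, e, f}  OUT={d, e, f}
  B5:  IN={d, e, f}  OUT={d, e, f}
  B6:  IN={d, e, f}  OUT={a, d}
  B7:  IN={a, d}  OUT={d}
  B8:  IN={d}  OUT={}

Merge at B3: OUT[B3] = IN[B4] ⊔ IN[B6] = {d, e, f}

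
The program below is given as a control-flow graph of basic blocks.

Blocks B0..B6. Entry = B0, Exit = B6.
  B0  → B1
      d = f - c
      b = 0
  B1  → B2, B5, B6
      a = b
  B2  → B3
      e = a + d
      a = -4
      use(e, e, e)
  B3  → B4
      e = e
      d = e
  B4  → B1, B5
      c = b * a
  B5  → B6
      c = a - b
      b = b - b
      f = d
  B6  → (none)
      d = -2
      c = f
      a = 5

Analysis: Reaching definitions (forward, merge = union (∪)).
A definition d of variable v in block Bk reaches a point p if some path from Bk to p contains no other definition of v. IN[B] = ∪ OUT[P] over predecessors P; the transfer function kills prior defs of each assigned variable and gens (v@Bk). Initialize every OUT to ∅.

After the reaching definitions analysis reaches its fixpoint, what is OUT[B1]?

Answer: {a@B1, b@B0, c@B4, d@B0, d@B3, e@B3}

Derivation:
Converged values:
  B0:   IN={}   OUT={b@B0, d@B0}
  B1:   IN={a@B2, b@B0, c@B4, d@B0, d@B3, e@B3}   OUT={a@B1, b@B0, c@B4, d@B0, d@B3, e@B3}
  B2:   IN={a@B1, b@B0, c@B4, d@B0, d@B3, e@B3}   OUT={a@B2, b@B0, c@B4, d@B0, d@B3, e@B2}
  B3:   IN={a@B2, b@B0, c@B4, d@B0, d@B3, e@B2}   OUT={a@B2, b@B0, c@B4, d@B3, e@B3}
  B4:   IN={a@B2, b@B0, c@B4, d@B3, e@B3}   OUT={a@B2, b@B0, c@B4, d@B3, e@B3}
  B5:   IN={a@B1, a@B2, b@B0, c@B4, d@B0, d@B3, e@B3}   OUT={a@B1, a@B2, b@B5, c@B5, d@B0, d@B3, e@B3, f@B5}
  B6:   IN={a@B1, a@B2, b@B0, b@B5, c@B4, c@B5, d@B0, d@B3, e@B3, f@B5}   OUT={a@B6, b@B0, b@B5, c@B6, d@B6, e@B3, f@B5}

Merge at B1: IN[B1] = OUT[B0] ⊔ OUT[B4] = {a@B2, b@B0, c@B4, d@B0, d@B3, e@B3}
Applying B1's transfer function to that IN value gives OUT[B1] (row B1 above).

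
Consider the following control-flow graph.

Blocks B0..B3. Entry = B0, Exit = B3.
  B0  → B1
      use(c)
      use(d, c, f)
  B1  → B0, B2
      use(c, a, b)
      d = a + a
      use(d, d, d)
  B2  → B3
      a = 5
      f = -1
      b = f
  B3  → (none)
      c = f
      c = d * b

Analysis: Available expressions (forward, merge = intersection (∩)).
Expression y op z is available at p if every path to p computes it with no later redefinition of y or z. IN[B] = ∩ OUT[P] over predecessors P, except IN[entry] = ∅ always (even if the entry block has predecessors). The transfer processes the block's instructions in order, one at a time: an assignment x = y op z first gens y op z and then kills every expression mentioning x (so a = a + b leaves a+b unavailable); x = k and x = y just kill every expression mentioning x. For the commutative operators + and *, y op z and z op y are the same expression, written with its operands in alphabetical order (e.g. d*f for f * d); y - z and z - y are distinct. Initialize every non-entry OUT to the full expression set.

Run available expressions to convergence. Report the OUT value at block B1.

Converged values:
  B0:   IN={}   OUT={}
  B1:   IN={}   OUT={a+a}
  B2:   IN={a+a}   OUT={}
  B3:   IN={}   OUT={b*d}

Merge at B1: IN[B1] = OUT[B0] = {}
Applying B1's transfer function to that IN value gives OUT[B1] (row B1 above).

Answer: {a+a}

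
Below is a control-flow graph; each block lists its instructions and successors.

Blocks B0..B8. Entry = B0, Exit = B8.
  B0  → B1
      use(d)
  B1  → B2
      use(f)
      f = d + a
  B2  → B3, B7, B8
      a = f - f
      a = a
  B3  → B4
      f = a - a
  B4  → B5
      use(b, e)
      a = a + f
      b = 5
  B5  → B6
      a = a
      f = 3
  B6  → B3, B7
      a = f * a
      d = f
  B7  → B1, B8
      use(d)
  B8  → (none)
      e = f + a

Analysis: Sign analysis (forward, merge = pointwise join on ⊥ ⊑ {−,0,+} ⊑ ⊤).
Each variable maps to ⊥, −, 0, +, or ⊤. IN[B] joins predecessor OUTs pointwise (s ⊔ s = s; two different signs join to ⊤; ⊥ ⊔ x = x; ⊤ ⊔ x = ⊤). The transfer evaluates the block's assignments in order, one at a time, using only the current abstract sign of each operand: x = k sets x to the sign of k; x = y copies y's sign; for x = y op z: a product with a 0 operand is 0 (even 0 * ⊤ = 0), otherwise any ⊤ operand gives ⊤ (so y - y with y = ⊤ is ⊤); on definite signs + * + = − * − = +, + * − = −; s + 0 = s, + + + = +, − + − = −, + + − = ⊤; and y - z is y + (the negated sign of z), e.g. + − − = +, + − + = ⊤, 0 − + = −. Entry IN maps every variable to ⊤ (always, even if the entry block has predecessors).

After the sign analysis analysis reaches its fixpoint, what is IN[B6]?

Answer: {a: ⊤, b: +, c: ⊤, d: ⊤, e: ⊤, f: +}

Trace:
Per-block solution:
  B0:   IN=(all ⊤)   OUT=(all ⊤)
  B1:   IN=(all ⊤)   OUT=(all ⊤)
  B2:   IN=(all ⊤)   OUT=(all ⊤)
  B3:   IN=(all ⊤)   OUT=(all ⊤)
  B4:   IN=(all ⊤)   OUT={b:+; rest ⊤}
  B5:   IN={b:+; rest ⊤}   OUT={b:+, f:+; rest ⊤}
  B6:   IN={b:+, f:+; rest ⊤}   OUT={b:+, d:+, f:+; rest ⊤}
  B7:   IN=(all ⊤)   OUT=(all ⊤)
  B8:   IN=(all ⊤)   OUT=(all ⊤)

Merge at B6: IN[B6] = OUT[B5] = {a: ⊤, b: +, c: ⊤, d: ⊤, e: ⊤, f: +}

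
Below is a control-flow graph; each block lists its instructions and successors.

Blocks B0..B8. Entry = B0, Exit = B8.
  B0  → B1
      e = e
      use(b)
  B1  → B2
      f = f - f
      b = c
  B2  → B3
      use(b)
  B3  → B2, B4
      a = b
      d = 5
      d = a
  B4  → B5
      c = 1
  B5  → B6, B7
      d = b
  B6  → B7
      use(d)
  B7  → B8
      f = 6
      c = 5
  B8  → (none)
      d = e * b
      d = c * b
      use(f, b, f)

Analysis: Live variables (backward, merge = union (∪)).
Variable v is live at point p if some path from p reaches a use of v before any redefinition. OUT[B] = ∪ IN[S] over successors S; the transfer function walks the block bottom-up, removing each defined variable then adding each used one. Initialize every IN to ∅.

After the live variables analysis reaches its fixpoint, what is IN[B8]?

Answer: {b, c, e, f}

Derivation:
Converged values:
  B0:   IN={b, c, e, f}   OUT={c, e, f}
  B1:   IN={c, e, f}   OUT={b, e}
  B2:   IN={b, e}   OUT={b, e}
  B3:   IN={b, e}   OUT={b, e}
  B4:   IN={b, e}   OUT={b, e}
  B5:   IN={b, e}   OUT={b, d, e}
  B6:   IN={b, d, e}   OUT={b, e}
  B7:   IN={b, e}   OUT={b, c, e, f}
  B8:   IN={b, c, e, f}   OUT={}

B8 is the boundary node: OUT[B8] = {}
Applying B8's transfer function to that OUT value gives IN[B8] (row B8 above).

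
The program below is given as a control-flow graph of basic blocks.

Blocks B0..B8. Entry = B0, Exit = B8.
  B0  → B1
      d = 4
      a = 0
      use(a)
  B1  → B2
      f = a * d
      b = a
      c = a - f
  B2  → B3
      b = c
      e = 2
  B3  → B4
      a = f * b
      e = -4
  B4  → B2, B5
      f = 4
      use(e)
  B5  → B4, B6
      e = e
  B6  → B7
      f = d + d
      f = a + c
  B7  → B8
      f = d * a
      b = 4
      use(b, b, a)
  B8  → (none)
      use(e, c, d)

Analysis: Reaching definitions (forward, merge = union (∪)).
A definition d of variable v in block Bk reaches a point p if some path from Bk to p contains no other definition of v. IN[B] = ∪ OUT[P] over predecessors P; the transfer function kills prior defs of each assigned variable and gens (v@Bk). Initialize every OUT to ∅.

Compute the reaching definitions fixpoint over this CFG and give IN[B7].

Answer: {a@B3, b@B2, c@B1, d@B0, e@B5, f@B6}

Derivation:
Converged values:
  B0:   IN={}   OUT={a@B0, d@B0}
  B1:   IN={a@B0, d@B0}   OUT={a@B0, b@B1, c@B1, d@B0, f@B1}
  B2:   IN={a@B0, a@B3, b@B1, b@B2, c@B1, d@B0, e@B3, e@B5, f@B1, f@B4}   OUT={a@B0, a@B3, b@B2, c@B1, d@B0, e@B2, f@B1, f@B4}
  B3:   IN={a@B0, a@B3, b@B2, c@B1, d@B0, e@B2, f@B1, f@B4}   OUT={a@B3, b@B2, c@B1, d@B0, e@B3, f@B1, f@B4}
  B4:   IN={a@B3, b@B2, c@B1, d@B0, e@B3, e@B5, f@B1, f@B4}   OUT={a@B3, b@B2, c@B1, d@B0, e@B3, e@B5, f@B4}
  B5:   IN={a@B3, b@B2, c@B1, d@B0, e@B3, e@B5, f@B4}   OUT={a@B3, b@B2, c@B1, d@B0, e@B5, f@B4}
  B6:   IN={a@B3, b@B2, c@B1, d@B0, e@B5, f@B4}   OUT={a@B3, b@B2, c@B1, d@B0, e@B5, f@B6}
  B7:   IN={a@B3, b@B2, c@B1, d@B0, e@B5, f@B6}   OUT={a@B3, b@B7, c@B1, d@B0, e@B5, f@B7}
  B8:   IN={a@B3, b@B7, c@B1, d@B0, e@B5, f@B7}   OUT={a@B3, b@B7, c@B1, d@B0, e@B5, f@B7}

Merge at B7: IN[B7] = OUT[B6] = {a@B3, b@B2, c@B1, d@B0, e@B5, f@B6}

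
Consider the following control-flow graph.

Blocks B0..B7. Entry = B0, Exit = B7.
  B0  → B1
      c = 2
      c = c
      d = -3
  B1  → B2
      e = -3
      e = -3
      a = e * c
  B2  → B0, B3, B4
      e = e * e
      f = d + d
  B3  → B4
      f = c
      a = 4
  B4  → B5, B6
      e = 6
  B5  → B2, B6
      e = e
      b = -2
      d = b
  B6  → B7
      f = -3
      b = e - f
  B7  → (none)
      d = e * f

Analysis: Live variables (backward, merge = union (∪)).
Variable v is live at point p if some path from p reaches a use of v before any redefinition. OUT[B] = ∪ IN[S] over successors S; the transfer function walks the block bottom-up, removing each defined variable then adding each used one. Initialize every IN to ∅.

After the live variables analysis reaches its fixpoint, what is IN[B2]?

Per-block solution:
  B0:   IN={}   OUT={c, d}
  B1:   IN={c, d}   OUT={c, d, e}
  B2:   IN={c, d, e}   OUT={c}
  B3:   IN={c}   OUT={c}
  B4:   IN={c}   OUT={c, e}
  B5:   IN={c, e}   OUT={c, d, e}
  B6:   IN={e}   OUT={e, f}
  B7:   IN={e, f}   OUT={}

Merge at B2: OUT[B2] = IN[B0] ⊔ IN[B3] ⊔ IN[B4] = {c}
Applying B2's transfer function to that OUT value gives IN[B2] (row B2 above).

Answer: {c, d, e}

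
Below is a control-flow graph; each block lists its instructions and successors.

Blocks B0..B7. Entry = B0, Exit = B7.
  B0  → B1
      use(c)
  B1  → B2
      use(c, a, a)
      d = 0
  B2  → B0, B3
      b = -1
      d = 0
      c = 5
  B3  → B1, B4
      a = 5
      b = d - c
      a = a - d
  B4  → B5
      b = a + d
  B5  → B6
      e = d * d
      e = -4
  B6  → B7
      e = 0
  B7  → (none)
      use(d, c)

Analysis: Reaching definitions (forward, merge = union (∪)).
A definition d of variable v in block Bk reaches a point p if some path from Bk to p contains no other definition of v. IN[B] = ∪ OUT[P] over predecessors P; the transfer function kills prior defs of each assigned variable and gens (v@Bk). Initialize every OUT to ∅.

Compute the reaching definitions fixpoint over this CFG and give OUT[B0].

Converged values:
  B0: | IN={a@B3, b@B2, c@B2, d@B2} | OUT={a@B3, b@B2, c@B2, d@B2}
  B1: | IN={a@B3, b@B2, b@B3, c@B2, d@B2} | OUT={a@B3, b@B2, b@B3, c@B2, d@B1}
  B2: | IN={a@B3, b@B2, b@B3, c@B2, d@B1} | OUT={a@B3, b@B2, c@B2, d@B2}
  B3: | IN={a@B3, b@B2, c@B2, d@B2} | OUT={a@B3, b@B3, c@B2, d@B2}
  B4: | IN={a@B3, b@B3, c@B2, d@B2} | OUT={a@B3, b@B4, c@B2, d@B2}
  B5: | IN={a@B3, b@B4, c@B2, d@B2} | OUT={a@B3, b@B4, c@B2, d@B2, e@B5}
  B6: | IN={a@B3, b@B4, c@B2, d@B2, e@B5} | OUT={a@B3, b@B4, c@B2, d@B2, e@B6}
  B7: | IN={a@B3, b@B4, c@B2, d@B2, e@B6} | OUT={a@B3, b@B4, c@B2, d@B2, e@B6}

Merge at B0 (entry node, so the boundary value {} is joined with the incoming edge(s)): IN[B0] = {} ⊔ OUT[B2] = {a@B3, b@B2, c@B2, d@B2}
Applying B0's transfer function to that IN value gives OUT[B0] (row B0 above).

Answer: {a@B3, b@B2, c@B2, d@B2}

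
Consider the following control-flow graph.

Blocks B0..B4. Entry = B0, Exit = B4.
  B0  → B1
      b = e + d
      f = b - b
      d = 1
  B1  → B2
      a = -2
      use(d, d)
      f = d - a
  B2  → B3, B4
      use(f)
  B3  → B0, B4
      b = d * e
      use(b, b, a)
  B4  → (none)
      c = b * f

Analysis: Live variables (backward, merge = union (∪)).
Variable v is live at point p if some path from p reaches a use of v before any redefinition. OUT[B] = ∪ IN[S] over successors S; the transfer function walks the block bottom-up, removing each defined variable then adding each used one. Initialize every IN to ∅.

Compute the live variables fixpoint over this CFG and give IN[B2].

Answer: {a, b, d, e, f}

Working:
Converged values:
  B0: | IN={d, e} | OUT={b, d, e}
  B1: | IN={b, d, e} | OUT={a, b, d, e, f}
  B2: | IN={a, b, d, e, f} | OUT={a, b, d, e, f}
  B3: | IN={a, d, e, f} | OUT={b, d, e, f}
  B4: | IN={b, f} | OUT={}

Merge at B2: OUT[B2] = IN[B3] ⊔ IN[B4] = {a, b, d, e, f}
Applying B2's transfer function to that OUT value gives IN[B2] (row B2 above).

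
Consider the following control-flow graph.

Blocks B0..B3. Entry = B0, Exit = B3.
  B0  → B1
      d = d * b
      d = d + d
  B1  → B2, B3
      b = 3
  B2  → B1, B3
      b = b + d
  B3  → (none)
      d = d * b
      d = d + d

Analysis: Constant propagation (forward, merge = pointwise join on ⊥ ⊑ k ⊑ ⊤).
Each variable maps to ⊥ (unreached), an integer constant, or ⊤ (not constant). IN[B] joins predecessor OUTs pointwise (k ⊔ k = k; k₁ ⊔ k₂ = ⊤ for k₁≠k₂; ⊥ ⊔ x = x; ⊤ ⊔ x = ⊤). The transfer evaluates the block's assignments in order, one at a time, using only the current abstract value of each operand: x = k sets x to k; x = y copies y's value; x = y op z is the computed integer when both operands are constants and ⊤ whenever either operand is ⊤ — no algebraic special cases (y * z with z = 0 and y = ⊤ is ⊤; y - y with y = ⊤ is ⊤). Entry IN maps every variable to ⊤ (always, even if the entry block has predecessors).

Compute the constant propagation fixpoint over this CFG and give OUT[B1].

Per-block solution:
  B0: | IN=(all ⊤) | OUT=(all ⊤)
  B1: | IN=(all ⊤) | OUT={b:3; rest ⊤}
  B2: | IN={b:3; rest ⊤} | OUT=(all ⊤)
  B3: | IN=(all ⊤) | OUT=(all ⊤)

Merge at B1: IN[B1] = OUT[B0] ⊔ OUT[B2] = {a: ⊤, b: ⊤, c: ⊤, d: ⊤, e: ⊤, f: ⊤}
Applying B1's transfer function to that IN value gives OUT[B1] (row B1 above).

Answer: {a: ⊤, b: 3, c: ⊤, d: ⊤, e: ⊤, f: ⊤}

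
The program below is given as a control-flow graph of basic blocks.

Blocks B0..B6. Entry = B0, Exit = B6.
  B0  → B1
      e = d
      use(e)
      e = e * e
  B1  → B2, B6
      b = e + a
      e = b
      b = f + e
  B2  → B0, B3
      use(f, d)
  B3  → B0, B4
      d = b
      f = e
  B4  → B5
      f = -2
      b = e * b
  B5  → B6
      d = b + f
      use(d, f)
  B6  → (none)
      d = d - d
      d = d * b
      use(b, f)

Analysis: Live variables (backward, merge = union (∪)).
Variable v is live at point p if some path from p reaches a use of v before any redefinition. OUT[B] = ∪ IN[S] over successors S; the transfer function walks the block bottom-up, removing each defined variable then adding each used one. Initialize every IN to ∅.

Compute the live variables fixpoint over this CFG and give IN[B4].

Per-block solution:
  B0:  IN={a, d, f}  OUT={a, d, e, f}
  B1:  IN={a, d, e, f}  OUT={a, b, d, e, f}
  B2:  IN={a, b, d, e, f}  OUT={a, b, d, e, f}
  B3:  IN={a, b, e}  OUT={a, b, d, e, f}
  B4:  IN={b, e}  OUT={b, f}
  B5:  IN={b, f}  OUT={b, d, f}
  B6:  IN={b, d, f}  OUT={}

Merge at B4: OUT[B4] = IN[B5] = {b, f}
Applying B4's transfer function to that OUT value gives IN[B4] (row B4 above).

Answer: {b, e}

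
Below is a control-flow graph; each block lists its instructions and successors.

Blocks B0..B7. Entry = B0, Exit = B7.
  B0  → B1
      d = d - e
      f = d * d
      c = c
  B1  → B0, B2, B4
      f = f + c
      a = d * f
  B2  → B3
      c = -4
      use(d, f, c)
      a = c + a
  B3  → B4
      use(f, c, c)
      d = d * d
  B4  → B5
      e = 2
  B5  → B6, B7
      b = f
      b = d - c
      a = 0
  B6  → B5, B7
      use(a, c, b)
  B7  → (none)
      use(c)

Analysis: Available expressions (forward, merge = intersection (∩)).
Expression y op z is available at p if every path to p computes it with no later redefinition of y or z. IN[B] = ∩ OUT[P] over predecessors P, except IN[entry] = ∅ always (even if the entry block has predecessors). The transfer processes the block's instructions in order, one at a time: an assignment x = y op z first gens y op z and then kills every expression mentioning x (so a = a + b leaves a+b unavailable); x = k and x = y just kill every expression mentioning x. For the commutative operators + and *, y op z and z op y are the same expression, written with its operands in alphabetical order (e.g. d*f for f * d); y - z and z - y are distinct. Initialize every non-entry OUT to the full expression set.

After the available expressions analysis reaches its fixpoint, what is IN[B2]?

Per-block solution:
  B0: | IN={} | OUT={d*d}
  B1: | IN={d*d} | OUT={d*d, d*f}
  B2: | IN={d*d, d*f} | OUT={d*d, d*f}
  B3: | IN={d*d, d*f} | OUT={}
  B4: | IN={} | OUT={}
  B5: | IN={} | OUT={d-c}
  B6: | IN={d-c} | OUT={d-c}
  B7: | IN={d-c} | OUT={d-c}

Merge at B2: IN[B2] = OUT[B1] = {d*d, d*f}

Answer: {d*d, d*f}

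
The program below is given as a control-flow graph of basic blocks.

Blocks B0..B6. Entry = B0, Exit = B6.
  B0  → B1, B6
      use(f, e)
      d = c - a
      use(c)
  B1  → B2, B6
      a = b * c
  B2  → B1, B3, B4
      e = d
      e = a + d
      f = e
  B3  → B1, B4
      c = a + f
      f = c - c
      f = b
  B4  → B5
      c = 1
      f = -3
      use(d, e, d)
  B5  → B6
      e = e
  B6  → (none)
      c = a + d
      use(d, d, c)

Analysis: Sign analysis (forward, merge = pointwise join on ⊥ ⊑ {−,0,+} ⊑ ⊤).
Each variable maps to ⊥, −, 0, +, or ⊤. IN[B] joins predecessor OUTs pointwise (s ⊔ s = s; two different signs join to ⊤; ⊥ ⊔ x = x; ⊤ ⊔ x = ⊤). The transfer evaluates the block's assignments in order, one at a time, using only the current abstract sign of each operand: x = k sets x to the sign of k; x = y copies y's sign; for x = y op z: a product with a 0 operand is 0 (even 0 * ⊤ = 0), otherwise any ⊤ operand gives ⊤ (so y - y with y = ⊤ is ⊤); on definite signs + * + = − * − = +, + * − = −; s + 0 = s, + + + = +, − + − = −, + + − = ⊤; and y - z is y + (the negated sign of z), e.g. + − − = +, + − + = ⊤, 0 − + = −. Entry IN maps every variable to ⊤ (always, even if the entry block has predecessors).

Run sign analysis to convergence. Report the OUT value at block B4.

Per-block solution:
  B0:   IN=(all ⊤)   OUT=(all ⊤)
  B1:   IN=(all ⊤)   OUT=(all ⊤)
  B2:   IN=(all ⊤)   OUT=(all ⊤)
  B3:   IN=(all ⊤)   OUT=(all ⊤)
  B4:   IN=(all ⊤)   OUT={c:+, f:-; rest ⊤}
  B5:   IN={c:+, f:-; rest ⊤}   OUT={c:+, f:-; rest ⊤}
  B6:   IN=(all ⊤)   OUT=(all ⊤)

Merge at B4: IN[B4] = OUT[B2] ⊔ OUT[B3] = {a: ⊤, b: ⊤, c: ⊤, d: ⊤, e: ⊤, f: ⊤}
Applying B4's transfer function to that IN value gives OUT[B4] (row B4 above).

Answer: {a: ⊤, b: ⊤, c: +, d: ⊤, e: ⊤, f: -}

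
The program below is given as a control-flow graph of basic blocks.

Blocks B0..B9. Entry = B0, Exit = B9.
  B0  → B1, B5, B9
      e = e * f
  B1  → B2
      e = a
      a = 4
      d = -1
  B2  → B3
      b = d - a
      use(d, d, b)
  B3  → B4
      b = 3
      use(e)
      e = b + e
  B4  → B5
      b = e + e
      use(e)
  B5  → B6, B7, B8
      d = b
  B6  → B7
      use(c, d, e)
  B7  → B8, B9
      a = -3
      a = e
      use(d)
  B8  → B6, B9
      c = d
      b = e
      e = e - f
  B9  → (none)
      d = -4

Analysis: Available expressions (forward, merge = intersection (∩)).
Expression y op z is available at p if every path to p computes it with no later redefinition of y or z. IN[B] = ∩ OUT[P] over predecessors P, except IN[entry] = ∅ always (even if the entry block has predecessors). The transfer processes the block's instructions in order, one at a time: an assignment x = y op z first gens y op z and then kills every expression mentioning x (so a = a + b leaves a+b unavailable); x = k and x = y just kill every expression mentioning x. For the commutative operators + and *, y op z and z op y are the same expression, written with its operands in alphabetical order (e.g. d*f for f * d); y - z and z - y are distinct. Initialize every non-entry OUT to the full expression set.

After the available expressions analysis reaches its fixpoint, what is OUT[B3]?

Answer: {d-a}

Working:
Converged values:
  B0:  IN={}  OUT={}
  B1:  IN={}  OUT={}
  B2:  IN={}  OUT={d-a}
  B3:  IN={d-a}  OUT={d-a}
  B4:  IN={d-a}  OUT={d-a, e+e}
  B5:  IN={}  OUT={}
  B6:  IN={}  OUT={}
  B7:  IN={}  OUT={}
  B8:  IN={}  OUT={}
  B9:  IN={}  OUT={}

Merge at B3: IN[B3] = OUT[B2] = {d-a}
Applying B3's transfer function to that IN value gives OUT[B3] (row B3 above).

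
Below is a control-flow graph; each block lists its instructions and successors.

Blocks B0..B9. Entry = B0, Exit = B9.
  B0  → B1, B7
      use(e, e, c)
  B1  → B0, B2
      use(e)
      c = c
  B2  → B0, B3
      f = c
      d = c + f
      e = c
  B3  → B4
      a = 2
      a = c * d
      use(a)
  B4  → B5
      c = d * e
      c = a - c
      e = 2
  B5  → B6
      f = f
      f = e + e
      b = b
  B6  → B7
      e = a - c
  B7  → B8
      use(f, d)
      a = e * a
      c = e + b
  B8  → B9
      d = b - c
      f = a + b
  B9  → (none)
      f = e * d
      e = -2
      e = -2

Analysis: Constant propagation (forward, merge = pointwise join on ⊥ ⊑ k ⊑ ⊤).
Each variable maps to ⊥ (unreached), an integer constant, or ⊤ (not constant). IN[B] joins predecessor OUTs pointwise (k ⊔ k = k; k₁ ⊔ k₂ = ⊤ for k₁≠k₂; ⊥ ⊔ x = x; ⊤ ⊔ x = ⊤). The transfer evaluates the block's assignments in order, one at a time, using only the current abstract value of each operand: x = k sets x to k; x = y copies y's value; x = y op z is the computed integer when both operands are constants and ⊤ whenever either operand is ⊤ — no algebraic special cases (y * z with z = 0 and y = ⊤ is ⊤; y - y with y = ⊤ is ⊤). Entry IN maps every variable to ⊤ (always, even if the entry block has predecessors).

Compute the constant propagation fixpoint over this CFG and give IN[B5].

Fixpoint table:
  B0:  IN=(all ⊤)  OUT=(all ⊤)
  B1:  IN=(all ⊤)  OUT=(all ⊤)
  B2:  IN=(all ⊤)  OUT=(all ⊤)
  B3:  IN=(all ⊤)  OUT=(all ⊤)
  B4:  IN=(all ⊤)  OUT={e:2; rest ⊤}
  B5:  IN={e:2; rest ⊤}  OUT={e:2, f:4; rest ⊤}
  B6:  IN={e:2, f:4; rest ⊤}  OUT={f:4; rest ⊤}
  B7:  IN=(all ⊤)  OUT=(all ⊤)
  B8:  IN=(all ⊤)  OUT=(all ⊤)
  B9:  IN=(all ⊤)  OUT={e:-2; rest ⊤}

Merge at B5: IN[B5] = OUT[B4] = {a: ⊤, b: ⊤, c: ⊤, d: ⊤, e: 2, f: ⊤}

Answer: {a: ⊤, b: ⊤, c: ⊤, d: ⊤, e: 2, f: ⊤}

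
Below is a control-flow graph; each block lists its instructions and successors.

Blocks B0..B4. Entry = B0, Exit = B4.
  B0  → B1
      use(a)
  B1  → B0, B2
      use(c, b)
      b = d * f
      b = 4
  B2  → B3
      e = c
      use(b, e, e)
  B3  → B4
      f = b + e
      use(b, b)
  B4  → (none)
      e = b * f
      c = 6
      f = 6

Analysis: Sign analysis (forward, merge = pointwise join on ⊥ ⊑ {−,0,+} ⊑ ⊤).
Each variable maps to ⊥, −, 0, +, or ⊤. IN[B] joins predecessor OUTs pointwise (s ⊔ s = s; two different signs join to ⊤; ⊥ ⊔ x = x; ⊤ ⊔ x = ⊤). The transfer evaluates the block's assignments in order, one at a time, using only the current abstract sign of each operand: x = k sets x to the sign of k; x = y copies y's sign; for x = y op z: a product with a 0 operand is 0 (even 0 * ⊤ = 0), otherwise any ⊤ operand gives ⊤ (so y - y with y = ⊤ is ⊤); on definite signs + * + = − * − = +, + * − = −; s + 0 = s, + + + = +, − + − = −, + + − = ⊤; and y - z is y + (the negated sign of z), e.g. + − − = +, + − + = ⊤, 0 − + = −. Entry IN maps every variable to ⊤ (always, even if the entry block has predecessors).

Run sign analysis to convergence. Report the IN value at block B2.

Fixpoint table:
  B0: | IN=(all ⊤) | OUT=(all ⊤)
  B1: | IN=(all ⊤) | OUT={b:+; rest ⊤}
  B2: | IN={b:+; rest ⊤} | OUT={b:+; rest ⊤}
  B3: | IN={b:+; rest ⊤} | OUT={b:+; rest ⊤}
  B4: | IN={b:+; rest ⊤} | OUT={b:+, c:+, f:+; rest ⊤}

Merge at B2: IN[B2] = OUT[B1] = {a: ⊤, b: +, c: ⊤, d: ⊤, e: ⊤, f: ⊤}

Answer: {a: ⊤, b: +, c: ⊤, d: ⊤, e: ⊤, f: ⊤}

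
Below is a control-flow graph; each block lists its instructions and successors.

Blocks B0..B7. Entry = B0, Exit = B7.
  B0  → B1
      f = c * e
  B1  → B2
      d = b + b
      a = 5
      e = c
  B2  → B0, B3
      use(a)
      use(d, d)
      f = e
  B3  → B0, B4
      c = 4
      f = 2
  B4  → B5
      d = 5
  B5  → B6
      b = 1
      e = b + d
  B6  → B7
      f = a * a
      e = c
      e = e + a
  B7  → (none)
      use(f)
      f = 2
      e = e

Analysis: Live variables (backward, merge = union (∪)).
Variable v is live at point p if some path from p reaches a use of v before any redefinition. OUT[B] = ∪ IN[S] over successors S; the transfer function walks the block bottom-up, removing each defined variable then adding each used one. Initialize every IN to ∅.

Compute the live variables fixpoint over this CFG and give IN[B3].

Converged values:
  B0: | IN={b, c, e} | OUT={b, c}
  B1: | IN={b, c} | OUT={a, b, c, d, e}
  B2: | IN={a, b, c, d, e} | OUT={a, b, c, e}
  B3: | IN={a, b, e} | OUT={a, b, c, e}
  B4: | IN={a, c} | OUT={a, c, d}
  B5: | IN={a, c, d} | OUT={a, c}
  B6: | IN={a, c} | OUT={e, f}
  B7: | IN={e, f} | OUT={}

Merge at B3: OUT[B3] = IN[B0] ⊔ IN[B4] = {a, b, c, e}
Applying B3's transfer function to that OUT value gives IN[B3] (row B3 above).

Answer: {a, b, e}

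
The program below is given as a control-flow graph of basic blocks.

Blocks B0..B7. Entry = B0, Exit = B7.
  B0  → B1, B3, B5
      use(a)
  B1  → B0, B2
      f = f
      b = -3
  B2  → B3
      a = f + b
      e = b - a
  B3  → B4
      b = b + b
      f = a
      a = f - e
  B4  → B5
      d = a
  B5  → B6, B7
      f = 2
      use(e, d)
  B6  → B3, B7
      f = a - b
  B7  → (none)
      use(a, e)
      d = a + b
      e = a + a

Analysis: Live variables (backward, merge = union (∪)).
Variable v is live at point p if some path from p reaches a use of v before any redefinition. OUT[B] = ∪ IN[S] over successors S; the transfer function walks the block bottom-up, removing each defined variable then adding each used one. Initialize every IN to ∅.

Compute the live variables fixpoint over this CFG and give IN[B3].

Fixpoint table:
  B0: | IN={a, b, d, e, f} | OUT={a, b, d, e, f}
  B1: | IN={a, d, e, f} | OUT={a, b, d, e, f}
  B2: | IN={b, f} | OUT={a, b, e}
  B3: | IN={a, b, e} | OUT={a, b, e}
  B4: | IN={a, b, e} | OUT={a, b, d, e}
  B5: | IN={a, b, d, e} | OUT={a, b, e}
  B6: | IN={a, b, e} | OUT={a, b, e}
  B7: | IN={a, b, e} | OUT={}

Merge at B3: OUT[B3] = IN[B4] = {a, b, e}
Applying B3's transfer function to that OUT value gives IN[B3] (row B3 above).

Answer: {a, b, e}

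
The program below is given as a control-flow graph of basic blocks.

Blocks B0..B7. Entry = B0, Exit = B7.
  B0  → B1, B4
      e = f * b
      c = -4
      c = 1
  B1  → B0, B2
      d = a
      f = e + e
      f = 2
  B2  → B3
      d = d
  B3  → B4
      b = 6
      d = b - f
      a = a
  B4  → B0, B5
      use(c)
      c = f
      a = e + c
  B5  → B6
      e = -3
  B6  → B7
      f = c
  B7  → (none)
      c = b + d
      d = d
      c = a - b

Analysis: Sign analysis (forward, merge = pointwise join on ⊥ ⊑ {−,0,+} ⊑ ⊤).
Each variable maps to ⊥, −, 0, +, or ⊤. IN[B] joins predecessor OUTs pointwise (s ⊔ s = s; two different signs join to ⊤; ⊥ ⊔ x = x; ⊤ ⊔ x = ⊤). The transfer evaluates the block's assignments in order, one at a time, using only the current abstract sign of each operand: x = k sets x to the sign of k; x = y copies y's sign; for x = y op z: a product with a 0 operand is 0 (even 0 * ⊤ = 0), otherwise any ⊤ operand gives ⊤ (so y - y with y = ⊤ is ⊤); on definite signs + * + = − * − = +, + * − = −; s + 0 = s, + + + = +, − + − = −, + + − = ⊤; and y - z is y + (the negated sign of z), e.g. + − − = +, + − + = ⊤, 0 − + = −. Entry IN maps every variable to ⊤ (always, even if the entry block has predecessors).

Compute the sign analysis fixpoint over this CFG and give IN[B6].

Answer: {a: ⊤, b: ⊤, c: ⊤, d: ⊤, e: -, f: ⊤}

Derivation:
Converged values:
  B0:  IN=(all ⊤)  OUT={c:+; rest ⊤}
  B1:  IN={c:+; rest ⊤}  OUT={c:+, f:+; rest ⊤}
  B2:  IN={c:+, f:+; rest ⊤}  OUT={c:+, f:+; rest ⊤}
  B3:  IN={c:+, f:+; rest ⊤}  OUT={b:+, c:+, f:+; rest ⊤}
  B4:  IN={c:+; rest ⊤}  OUT=(all ⊤)
  B5:  IN=(all ⊤)  OUT={e:-; rest ⊤}
  B6:  IN={e:-; rest ⊤}  OUT={e:-; rest ⊤}
  B7:  IN={e:-; rest ⊤}  OUT={e:-; rest ⊤}

Merge at B6: IN[B6] = OUT[B5] = {a: ⊤, b: ⊤, c: ⊤, d: ⊤, e: -, f: ⊤}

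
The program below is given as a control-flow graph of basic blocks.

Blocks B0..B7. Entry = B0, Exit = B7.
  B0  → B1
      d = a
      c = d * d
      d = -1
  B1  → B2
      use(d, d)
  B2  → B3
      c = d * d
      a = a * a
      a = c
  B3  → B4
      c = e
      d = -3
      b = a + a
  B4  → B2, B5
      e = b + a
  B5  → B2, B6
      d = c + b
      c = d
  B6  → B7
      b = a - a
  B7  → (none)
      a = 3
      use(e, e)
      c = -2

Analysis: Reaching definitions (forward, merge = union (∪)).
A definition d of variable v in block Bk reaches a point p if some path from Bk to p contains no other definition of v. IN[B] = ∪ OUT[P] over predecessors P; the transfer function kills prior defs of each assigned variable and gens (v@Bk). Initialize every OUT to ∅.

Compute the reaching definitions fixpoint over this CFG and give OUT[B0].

Fixpoint table:
  B0:  IN={}  OUT={c@B0, d@B0}
  B1:  IN={c@B0, d@B0}  OUT={c@B0, d@B0}
  B2:  IN={a@B2, b@B3, c@B0, c@B3, c@B5, d@B0, d@B3, d@B5, e@B4}  OUT={a@B2, b@B3, c@B2, d@B0, d@B3, d@B5, e@B4}
  B3:  IN={a@B2, b@B3, c@B2, d@B0, d@B3, d@B5, e@B4}  OUT={a@B2, b@B3, c@B3, d@B3, e@B4}
  B4:  IN={a@B2, b@B3, c@B3, d@B3, e@B4}  OUT={a@B2, b@B3, c@B3, d@B3, e@B4}
  B5:  IN={a@B2, b@B3, c@B3, d@B3, e@B4}  OUT={a@B2, b@B3, c@B5, d@B5, e@B4}
  B6:  IN={a@B2, b@B3, c@B5, d@B5, e@B4}  OUT={a@B2, b@B6, c@B5, d@B5, e@B4}
  B7:  IN={a@B2, b@B6, c@B5, d@B5, e@B4}  OUT={a@B7, b@B6, c@B7, d@B5, e@B4}

B0 is the boundary node: IN[B0] = {}
Applying B0's transfer function to that IN value gives OUT[B0] (row B0 above).

Answer: {c@B0, d@B0}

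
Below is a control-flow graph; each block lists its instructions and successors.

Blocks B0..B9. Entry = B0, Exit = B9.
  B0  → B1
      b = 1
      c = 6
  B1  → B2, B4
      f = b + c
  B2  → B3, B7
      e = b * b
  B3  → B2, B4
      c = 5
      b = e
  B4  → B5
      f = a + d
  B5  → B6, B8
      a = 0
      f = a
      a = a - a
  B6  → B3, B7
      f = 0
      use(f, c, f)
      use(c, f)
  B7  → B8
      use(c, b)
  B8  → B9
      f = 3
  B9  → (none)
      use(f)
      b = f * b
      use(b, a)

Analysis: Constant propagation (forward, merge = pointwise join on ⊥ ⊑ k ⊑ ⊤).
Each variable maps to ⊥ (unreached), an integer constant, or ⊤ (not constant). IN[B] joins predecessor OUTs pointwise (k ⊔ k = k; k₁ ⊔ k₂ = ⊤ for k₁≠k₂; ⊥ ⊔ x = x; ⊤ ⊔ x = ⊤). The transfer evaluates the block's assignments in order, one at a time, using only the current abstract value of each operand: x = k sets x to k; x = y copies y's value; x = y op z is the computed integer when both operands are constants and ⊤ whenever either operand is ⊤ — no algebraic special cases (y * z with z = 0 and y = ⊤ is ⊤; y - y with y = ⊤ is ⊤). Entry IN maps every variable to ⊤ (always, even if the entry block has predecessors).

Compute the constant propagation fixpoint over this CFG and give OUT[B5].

Converged values:
  B0: | IN=(all ⊤) | OUT={b:1, c:6; rest ⊤}
  B1: | IN={b:1, c:6; rest ⊤} | OUT={b:1, c:6, f:7; rest ⊤}
  B2: | IN=(all ⊤) | OUT=(all ⊤)
  B3: | IN=(all ⊤) | OUT={c:5; rest ⊤}
  B4: | IN=(all ⊤) | OUT=(all ⊤)
  B5: | IN=(all ⊤) | OUT={a:0, f:0; rest ⊤}
  B6: | IN={a:0, f:0; rest ⊤} | OUT={a:0, f:0; rest ⊤}
  B7: | IN=(all ⊤) | OUT=(all ⊤)
  B8: | IN=(all ⊤) | OUT={f:3; rest ⊤}
  B9: | IN={f:3; rest ⊤} | OUT={f:3; rest ⊤}

Merge at B5: IN[B5] = OUT[B4] = {a: ⊤, b: ⊤, c: ⊤, d: ⊤, e: ⊤, f: ⊤}
Applying B5's transfer function to that IN value gives OUT[B5] (row B5 above).

Answer: {a: 0, b: ⊤, c: ⊤, d: ⊤, e: ⊤, f: 0}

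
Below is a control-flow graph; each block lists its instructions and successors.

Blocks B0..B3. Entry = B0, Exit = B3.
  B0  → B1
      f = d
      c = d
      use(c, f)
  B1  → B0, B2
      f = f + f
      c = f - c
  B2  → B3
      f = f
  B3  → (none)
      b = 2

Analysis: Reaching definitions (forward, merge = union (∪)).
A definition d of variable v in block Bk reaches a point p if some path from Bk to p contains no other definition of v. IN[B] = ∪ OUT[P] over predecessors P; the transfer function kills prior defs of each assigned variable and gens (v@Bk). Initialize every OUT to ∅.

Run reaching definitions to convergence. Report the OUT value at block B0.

Answer: {c@B0, f@B0}

Working:
Fixpoint table:
  B0: | IN={c@B1, f@B1} | OUT={c@B0, f@B0}
  B1: | IN={c@B0, f@B0} | OUT={c@B1, f@B1}
  B2: | IN={c@B1, f@B1} | OUT={c@B1, f@B2}
  B3: | IN={c@B1, f@B2} | OUT={b@B3, c@B1, f@B2}

Merge at B0 (entry node, so the boundary value {} is joined with the incoming edge(s)): IN[B0] = {} ⊔ OUT[B1] = {c@B1, f@B1}
Applying B0's transfer function to that IN value gives OUT[B0] (row B0 above).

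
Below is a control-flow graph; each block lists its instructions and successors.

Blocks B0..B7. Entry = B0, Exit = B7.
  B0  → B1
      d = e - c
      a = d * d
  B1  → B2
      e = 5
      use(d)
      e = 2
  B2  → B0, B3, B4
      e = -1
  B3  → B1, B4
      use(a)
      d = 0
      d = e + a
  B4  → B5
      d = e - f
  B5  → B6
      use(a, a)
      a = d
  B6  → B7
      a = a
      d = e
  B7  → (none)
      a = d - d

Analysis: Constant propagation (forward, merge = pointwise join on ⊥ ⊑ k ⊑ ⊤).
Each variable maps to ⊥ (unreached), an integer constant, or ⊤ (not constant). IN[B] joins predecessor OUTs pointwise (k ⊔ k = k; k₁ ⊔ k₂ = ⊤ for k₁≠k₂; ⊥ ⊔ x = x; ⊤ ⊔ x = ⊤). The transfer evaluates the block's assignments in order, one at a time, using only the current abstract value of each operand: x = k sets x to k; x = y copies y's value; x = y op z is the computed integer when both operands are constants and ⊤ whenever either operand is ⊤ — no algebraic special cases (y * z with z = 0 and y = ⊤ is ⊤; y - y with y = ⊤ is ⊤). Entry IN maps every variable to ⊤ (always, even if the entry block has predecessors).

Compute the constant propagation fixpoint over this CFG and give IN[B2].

Fixpoint table:
  B0: | IN=(all ⊤) | OUT=(all ⊤)
  B1: | IN=(all ⊤) | OUT={e:2; rest ⊤}
  B2: | IN={e:2; rest ⊤} | OUT={e:-1; rest ⊤}
  B3: | IN={e:-1; rest ⊤} | OUT={e:-1; rest ⊤}
  B4: | IN={e:-1; rest ⊤} | OUT={e:-1; rest ⊤}
  B5: | IN={e:-1; rest ⊤} | OUT={e:-1; rest ⊤}
  B6: | IN={e:-1; rest ⊤} | OUT={d:-1, e:-1; rest ⊤}
  B7: | IN={d:-1, e:-1; rest ⊤} | OUT={a:0, d:-1, e:-1; rest ⊤}

Merge at B2: IN[B2] = OUT[B1] = {a: ⊤, b: ⊤, c: ⊤, d: ⊤, e: 2, f: ⊤}

Answer: {a: ⊤, b: ⊤, c: ⊤, d: ⊤, e: 2, f: ⊤}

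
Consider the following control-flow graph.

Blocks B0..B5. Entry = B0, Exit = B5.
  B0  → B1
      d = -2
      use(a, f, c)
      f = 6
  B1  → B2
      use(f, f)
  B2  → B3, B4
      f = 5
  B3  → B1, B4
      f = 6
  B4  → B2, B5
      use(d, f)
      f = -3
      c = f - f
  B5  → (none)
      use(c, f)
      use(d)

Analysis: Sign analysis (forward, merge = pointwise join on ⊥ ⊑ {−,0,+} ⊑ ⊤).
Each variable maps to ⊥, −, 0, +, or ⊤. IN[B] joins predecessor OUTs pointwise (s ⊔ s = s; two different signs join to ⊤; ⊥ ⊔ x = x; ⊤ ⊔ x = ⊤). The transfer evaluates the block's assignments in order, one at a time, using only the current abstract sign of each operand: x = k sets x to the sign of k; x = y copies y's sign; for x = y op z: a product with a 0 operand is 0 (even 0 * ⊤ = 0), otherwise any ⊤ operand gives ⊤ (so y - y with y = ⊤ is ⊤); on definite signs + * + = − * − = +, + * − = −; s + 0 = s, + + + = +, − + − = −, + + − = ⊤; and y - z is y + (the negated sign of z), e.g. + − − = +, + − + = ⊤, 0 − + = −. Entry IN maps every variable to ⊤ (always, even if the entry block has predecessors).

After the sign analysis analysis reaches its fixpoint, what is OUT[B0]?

Answer: {a: ⊤, b: ⊤, c: ⊤, d: -, e: ⊤, f: +}

Trace:
Converged values:
  B0: | IN=(all ⊤) | OUT={d:-, f:+; rest ⊤}
  B1: | IN={d:-, f:+; rest ⊤} | OUT={d:-, f:+; rest ⊤}
  B2: | IN={d:-; rest ⊤} | OUT={d:-, f:+; rest ⊤}
  B3: | IN={d:-, f:+; rest ⊤} | OUT={d:-, f:+; rest ⊤}
  B4: | IN={d:-, f:+; rest ⊤} | OUT={d:-, f:-; rest ⊤}
  B5: | IN={d:-, f:-; rest ⊤} | OUT={d:-, f:-; rest ⊤}

B0 is the boundary node: IN[B0] = {a: ⊤, b: ⊤, c: ⊤, d: ⊤, e: ⊤, f: ⊤}
Applying B0's transfer function to that IN value gives OUT[B0] (row B0 above).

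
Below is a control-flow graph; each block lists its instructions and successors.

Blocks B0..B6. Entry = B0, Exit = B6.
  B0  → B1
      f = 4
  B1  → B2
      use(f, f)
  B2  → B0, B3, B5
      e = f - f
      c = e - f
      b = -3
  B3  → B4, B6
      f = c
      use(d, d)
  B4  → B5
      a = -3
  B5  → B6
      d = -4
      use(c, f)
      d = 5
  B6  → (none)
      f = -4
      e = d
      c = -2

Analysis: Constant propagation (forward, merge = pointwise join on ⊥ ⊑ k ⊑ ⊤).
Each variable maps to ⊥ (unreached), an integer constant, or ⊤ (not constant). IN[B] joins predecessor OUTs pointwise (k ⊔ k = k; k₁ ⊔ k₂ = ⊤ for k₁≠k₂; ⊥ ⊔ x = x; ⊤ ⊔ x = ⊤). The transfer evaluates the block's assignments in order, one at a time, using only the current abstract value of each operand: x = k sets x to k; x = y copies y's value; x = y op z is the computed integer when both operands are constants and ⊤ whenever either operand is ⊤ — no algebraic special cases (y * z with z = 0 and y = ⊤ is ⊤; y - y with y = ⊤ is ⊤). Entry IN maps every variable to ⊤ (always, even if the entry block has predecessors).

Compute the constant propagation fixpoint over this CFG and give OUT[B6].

Converged values:
  B0:   IN=(all ⊤)   OUT={f:4; rest ⊤}
  B1:   IN={f:4; rest ⊤}   OUT={f:4; rest ⊤}
  B2:   IN={f:4; rest ⊤}   OUT={b:-3, c:-4, e:0, f:4; rest ⊤}
  B3:   IN={b:-3, c:-4, e:0, f:4; rest ⊤}   OUT={b:-3, c:-4, e:0, f:-4; rest ⊤}
  B4:   IN={b:-3, c:-4, e:0, f:-4; rest ⊤}   OUT={a:-3, b:-3, c:-4, e:0, f:-4; rest ⊤}
  B5:   IN={b:-3, c:-4, e:0; rest ⊤}   OUT={b:-3, c:-4, d:5, e:0; rest ⊤}
  B6:   IN={b:-3, c:-4, e:0; rest ⊤}   OUT={b:-3, c:-2, f:-4; rest ⊤}

Merge at B6: IN[B6] = OUT[B3] ⊔ OUT[B5] = {a: ⊤, b: -3, c: -4, d: ⊤, e: 0, f: ⊤}
Applying B6's transfer function to that IN value gives OUT[B6] (row B6 above).

Answer: {a: ⊤, b: -3, c: -2, d: ⊤, e: ⊤, f: -4}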